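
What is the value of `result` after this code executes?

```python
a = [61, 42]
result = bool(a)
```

a = [61, 42]; result = True

True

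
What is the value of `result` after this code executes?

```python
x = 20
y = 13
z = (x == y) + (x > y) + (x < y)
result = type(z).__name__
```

x is int; y is int; z is int; result = 'int'

'int'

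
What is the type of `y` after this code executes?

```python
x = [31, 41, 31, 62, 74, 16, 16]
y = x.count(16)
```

list.count() returns int

int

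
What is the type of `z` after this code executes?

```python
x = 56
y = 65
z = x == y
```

Equality comparison returns bool

bool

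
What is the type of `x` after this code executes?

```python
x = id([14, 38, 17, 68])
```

id() returns int

int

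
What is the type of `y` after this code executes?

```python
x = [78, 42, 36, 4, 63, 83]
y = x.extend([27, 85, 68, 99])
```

list.extend() returns None

NoneType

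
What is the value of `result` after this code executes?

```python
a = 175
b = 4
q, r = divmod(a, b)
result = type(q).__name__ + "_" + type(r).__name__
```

a is int; b is int; q is int; r is int; result = 'int_int'

'int_int'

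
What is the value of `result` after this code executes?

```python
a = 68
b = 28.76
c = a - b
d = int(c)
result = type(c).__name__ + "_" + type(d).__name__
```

a is int; b is float; c is float; d is int; result = 'float_int'

'float_int'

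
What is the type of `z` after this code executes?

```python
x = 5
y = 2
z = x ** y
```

positive int ** positive int = int

int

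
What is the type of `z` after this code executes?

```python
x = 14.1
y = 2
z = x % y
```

float % int = float

float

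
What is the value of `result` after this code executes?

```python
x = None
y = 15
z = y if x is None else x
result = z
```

x = None; y = 15; z = 15; result = 15

15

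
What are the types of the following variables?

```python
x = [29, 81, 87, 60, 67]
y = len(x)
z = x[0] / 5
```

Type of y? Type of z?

len() returns int; int / int = float

int, float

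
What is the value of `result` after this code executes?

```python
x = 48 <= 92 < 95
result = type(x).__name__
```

x is bool; result = 'bool'

'bool'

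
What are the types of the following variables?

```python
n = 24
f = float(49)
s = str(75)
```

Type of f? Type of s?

f is assigned the result of calling float(), which returns a float; s is assigned the result of calling str(), which returns a str

float, str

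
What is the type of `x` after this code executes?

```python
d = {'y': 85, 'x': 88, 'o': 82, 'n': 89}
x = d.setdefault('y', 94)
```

dict.setdefault() returns the (existing or default) value

int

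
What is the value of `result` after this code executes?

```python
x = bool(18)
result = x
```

x = True; result = True

True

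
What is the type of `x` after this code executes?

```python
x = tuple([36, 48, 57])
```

tuple() constructor returns tuple

tuple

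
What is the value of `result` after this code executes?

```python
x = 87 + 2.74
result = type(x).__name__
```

x is float; result = 'float'

'float'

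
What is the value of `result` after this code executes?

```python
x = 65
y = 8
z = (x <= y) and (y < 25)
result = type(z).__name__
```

x is int; y is int; z is bool; result = 'bool'

'bool'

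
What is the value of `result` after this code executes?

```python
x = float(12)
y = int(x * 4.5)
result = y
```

x = 12.0; y = 54; result = 54

54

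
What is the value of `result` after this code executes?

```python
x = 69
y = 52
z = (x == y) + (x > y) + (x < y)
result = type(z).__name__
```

x is int; y is int; z is int; result = 'int'

'int'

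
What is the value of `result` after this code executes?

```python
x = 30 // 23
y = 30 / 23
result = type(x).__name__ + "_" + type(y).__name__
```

x is int; y is float; result = 'int_float'

'int_float'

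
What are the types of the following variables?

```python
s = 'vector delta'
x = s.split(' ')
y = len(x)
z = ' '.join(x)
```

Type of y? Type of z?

len() returns int; str.join() returns str

int, str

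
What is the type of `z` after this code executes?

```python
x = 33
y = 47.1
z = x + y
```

int + float = float

float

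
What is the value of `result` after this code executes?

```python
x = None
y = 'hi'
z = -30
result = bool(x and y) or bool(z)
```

x = None; y = 'hi'; z = -30; result = True

True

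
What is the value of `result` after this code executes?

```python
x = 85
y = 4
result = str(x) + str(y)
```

x = 85; y = 4; result = '854'

'854'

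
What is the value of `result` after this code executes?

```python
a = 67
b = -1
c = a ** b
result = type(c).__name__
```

a is int; b is int; c is float; result = 'float'

'float'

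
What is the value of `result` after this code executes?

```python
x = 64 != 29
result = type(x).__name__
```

x is bool; result = 'bool'

'bool'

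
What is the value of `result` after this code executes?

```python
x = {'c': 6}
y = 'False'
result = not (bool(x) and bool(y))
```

x = {'c': 6}; y = 'False'; result = False

False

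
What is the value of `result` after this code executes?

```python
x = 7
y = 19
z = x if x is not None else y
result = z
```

x = 7; y = 19; z = 7; result = 7

7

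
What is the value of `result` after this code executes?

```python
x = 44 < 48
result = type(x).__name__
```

x is bool; result = 'bool'

'bool'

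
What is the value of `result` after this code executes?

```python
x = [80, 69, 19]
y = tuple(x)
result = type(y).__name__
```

x is list; y is tuple; result = 'tuple'

'tuple'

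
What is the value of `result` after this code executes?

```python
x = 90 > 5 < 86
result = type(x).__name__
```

x is bool; result = 'bool'

'bool'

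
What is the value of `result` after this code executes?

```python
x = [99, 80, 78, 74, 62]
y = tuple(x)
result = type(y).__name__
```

x is list; y is tuple; result = 'tuple'

'tuple'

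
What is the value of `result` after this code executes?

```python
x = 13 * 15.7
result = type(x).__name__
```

x is float; result = 'float'

'float'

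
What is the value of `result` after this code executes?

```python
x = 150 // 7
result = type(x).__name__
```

x is int; result = 'int'

'int'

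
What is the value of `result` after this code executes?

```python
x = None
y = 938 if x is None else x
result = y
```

x = None; y = 938; result = 938

938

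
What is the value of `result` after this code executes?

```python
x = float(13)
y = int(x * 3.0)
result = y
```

x = 13.0; y = 39; result = 39

39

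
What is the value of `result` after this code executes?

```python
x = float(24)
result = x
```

x = 24.0; result = 24.0

24.0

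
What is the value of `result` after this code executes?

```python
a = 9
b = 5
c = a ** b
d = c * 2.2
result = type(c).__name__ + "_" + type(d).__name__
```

a is int; b is int; c is int; d is float; result = 'int_float'

'int_float'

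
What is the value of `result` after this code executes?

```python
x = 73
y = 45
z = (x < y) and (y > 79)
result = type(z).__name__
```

x is int; y is int; z is bool; result = 'bool'

'bool'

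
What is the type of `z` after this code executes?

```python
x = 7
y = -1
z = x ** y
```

int ** negative = float

float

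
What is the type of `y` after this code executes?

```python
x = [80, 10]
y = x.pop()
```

list.pop() returns the popped element

int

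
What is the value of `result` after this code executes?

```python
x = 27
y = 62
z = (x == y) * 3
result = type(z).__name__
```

x is int; y is int; z is int; result = 'int'

'int'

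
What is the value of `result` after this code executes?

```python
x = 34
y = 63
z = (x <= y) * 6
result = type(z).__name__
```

x is int; y is int; z is int; result = 'int'

'int'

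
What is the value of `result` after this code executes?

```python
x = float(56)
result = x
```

x = 56.0; result = 56.0

56.0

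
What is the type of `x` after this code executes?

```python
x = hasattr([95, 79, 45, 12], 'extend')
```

hasattr() returns bool

bool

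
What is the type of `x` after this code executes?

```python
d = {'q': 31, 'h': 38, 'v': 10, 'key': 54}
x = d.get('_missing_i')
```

dict.get() returns None when key not found

NoneType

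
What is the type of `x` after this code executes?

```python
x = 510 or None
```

'or' returns first truthy value

int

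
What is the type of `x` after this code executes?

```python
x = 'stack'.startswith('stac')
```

str.startswith() returns bool

bool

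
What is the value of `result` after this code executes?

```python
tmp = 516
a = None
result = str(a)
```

tmp = 516; a = None; result = 'None'

'None'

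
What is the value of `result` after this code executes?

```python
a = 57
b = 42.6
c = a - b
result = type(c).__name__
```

a is int; b is float; c is float; result = 'float'

'float'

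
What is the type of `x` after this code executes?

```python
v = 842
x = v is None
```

'is' comparison returns bool

bool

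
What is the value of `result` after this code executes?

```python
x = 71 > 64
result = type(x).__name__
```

x is bool; result = 'bool'

'bool'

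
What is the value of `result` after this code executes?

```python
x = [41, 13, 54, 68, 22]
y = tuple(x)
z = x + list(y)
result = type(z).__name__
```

x is list; y is tuple; z is list; result = 'list'

'list'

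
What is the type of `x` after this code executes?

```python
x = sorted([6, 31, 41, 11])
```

sorted() always returns list

list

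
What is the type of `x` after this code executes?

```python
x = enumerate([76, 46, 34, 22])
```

enumerate() returns an enumerate object

enumerate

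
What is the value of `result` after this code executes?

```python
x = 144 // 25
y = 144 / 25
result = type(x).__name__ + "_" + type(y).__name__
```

x is int; y is float; result = 'int_float'

'int_float'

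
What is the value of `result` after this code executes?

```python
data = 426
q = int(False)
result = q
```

data = 426; q = 0; result = 0

0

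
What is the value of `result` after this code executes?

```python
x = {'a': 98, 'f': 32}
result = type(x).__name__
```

x is dict; result = 'dict'

'dict'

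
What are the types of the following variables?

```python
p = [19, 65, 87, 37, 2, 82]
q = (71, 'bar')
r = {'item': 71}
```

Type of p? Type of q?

p is assigned a list literal (square brackets); q is assigned a tuple (parenthesized, comma-separated values)

list, tuple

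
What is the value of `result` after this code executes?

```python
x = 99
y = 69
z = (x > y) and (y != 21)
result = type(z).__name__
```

x is int; y is int; z is bool; result = 'bool'

'bool'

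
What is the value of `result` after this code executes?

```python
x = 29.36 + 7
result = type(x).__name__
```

x is float; result = 'float'

'float'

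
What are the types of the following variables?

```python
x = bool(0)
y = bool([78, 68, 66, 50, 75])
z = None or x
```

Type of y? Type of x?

bool() returns bool; bool() returns bool

bool, bool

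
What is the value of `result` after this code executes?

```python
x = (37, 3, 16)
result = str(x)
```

x = (37, 3, 16); result = '(37, 3, 16)'

'(37, 3, 16)'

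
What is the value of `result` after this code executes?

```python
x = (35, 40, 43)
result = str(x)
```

x = (35, 40, 43); result = '(35, 40, 43)'

'(35, 40, 43)'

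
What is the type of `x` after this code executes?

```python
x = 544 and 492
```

'and' with truthy values returns last operand (int)

int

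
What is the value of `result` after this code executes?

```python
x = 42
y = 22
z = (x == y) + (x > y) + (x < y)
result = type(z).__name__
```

x is int; y is int; z is int; result = 'int'

'int'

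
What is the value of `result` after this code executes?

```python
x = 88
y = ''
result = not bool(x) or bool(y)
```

x = 88; y = ''; result = False

False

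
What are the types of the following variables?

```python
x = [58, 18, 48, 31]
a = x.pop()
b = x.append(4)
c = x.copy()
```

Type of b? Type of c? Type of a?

append() returns None; copy() returns list; pop() returns element

NoneType, list, int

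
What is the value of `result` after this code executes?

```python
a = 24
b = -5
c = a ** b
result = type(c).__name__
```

a is int; b is int; c is float; result = 'float'

'float'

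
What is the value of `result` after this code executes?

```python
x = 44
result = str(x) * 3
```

x = 44; result = '444444'

'444444'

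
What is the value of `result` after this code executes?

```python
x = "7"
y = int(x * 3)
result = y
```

x = '7'; y = 777; result = 777

777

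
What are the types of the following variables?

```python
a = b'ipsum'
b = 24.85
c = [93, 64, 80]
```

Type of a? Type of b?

a is assigned a bytes literal (b'...' prefix); b is assigned a number with a decimal point, so it is a float

bytes, float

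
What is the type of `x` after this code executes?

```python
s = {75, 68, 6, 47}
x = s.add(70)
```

set.add() returns None (mutates in place)

NoneType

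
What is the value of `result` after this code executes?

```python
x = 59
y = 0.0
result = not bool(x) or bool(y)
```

x = 59; y = 0.0; result = False

False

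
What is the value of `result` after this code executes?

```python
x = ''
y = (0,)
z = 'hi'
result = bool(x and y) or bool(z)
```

x = ''; y = (0,); z = 'hi'; result = True

True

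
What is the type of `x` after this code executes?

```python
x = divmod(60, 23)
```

divmod() returns tuple of (quotient, remainder)

tuple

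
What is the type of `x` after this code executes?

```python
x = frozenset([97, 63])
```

frozenset() returns frozenset

frozenset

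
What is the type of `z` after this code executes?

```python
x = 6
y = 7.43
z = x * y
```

int * float = float

float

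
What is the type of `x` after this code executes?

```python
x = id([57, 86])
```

id() returns int

int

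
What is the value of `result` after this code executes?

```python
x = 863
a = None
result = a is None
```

x = 863; a = None; result = True

True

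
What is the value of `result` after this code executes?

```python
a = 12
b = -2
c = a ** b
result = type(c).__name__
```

a is int; b is int; c is float; result = 'float'

'float'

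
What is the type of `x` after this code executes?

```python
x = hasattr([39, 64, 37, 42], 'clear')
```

hasattr() returns bool

bool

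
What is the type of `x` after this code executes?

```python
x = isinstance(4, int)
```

isinstance() returns bool

bool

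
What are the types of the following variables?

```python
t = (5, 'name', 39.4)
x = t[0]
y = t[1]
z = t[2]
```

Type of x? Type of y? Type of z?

tuple[0] is int; tuple[1] is str; tuple[2] is float

int, str, float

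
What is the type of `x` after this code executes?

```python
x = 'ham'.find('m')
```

str.find() returns int index

int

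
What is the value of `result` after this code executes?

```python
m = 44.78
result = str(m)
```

m = 44.78; result = '44.78'

'44.78'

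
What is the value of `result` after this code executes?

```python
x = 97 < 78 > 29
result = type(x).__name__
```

x is bool; result = 'bool'

'bool'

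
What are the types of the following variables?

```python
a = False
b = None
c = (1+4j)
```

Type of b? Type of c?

b is assigned None, whose type is NoneType; c is assigned (1+4j), an int plus an imaginary literal (j suffix), which evaluates to complex

NoneType, complex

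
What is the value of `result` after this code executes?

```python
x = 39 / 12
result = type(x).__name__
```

x is float; result = 'float'

'float'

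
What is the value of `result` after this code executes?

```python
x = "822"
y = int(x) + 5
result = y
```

x = '822'; y = 827; result = 827

827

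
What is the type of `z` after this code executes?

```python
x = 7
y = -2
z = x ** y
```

int ** negative = float

float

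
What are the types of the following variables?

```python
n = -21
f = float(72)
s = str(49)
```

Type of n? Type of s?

n is assigned a bare integer (no decimal point), so it is an int; s is assigned the result of calling str(), which returns a str

int, str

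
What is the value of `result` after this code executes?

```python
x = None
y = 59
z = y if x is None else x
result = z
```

x = None; y = 59; z = 59; result = 59

59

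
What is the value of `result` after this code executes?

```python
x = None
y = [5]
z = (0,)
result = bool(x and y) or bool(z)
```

x = None; y = [5]; z = (0,); result = True

True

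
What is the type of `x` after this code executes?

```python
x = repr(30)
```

repr() returns str

str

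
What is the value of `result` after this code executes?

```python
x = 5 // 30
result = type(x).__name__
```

x is int; result = 'int'

'int'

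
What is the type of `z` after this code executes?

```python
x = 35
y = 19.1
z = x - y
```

int - float = float

float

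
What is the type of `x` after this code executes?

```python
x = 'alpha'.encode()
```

str.encode() returns bytes

bytes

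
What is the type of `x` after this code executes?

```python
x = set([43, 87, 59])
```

set() constructor returns set

set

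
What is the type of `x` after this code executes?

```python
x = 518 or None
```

'or' returns first truthy value

int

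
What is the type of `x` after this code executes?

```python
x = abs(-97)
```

abs() of int returns int

int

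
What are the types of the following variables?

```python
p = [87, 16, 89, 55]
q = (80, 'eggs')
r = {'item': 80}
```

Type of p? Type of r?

p is assigned a list literal (square brackets); r is assigned a dict literal ({key: value})

list, dict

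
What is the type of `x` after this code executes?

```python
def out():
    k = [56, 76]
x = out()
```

Function without return returns None

NoneType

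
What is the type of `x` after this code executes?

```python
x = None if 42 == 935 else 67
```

42 == 935 is False, so the else branch is taken

int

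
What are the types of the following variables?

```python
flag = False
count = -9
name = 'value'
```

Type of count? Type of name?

count is assigned a bare integer (no decimal point), so it is an int; name is assigned a quoted string literal, so it is a str

int, str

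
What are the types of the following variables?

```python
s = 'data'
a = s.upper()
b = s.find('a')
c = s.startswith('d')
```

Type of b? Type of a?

find() returns int; upper() returns str

int, str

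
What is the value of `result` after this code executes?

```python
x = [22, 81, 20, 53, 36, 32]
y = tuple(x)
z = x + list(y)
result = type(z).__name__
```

x is list; y is tuple; z is list; result = 'list'

'list'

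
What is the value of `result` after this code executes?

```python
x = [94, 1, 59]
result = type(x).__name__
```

x is list; result = 'list'

'list'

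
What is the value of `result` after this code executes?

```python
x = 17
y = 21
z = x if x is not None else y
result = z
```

x = 17; y = 21; z = 17; result = 17

17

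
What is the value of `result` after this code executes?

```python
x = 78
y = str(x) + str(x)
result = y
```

x = 78; y = '7878'; result = '7878'

'7878'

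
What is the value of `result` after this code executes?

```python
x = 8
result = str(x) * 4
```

x = 8; result = '8888'

'8888'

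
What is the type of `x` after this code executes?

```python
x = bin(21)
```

bin() returns str representation

str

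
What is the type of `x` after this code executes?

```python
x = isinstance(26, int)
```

isinstance() returns bool

bool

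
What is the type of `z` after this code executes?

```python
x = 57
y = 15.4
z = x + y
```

int + float = float

float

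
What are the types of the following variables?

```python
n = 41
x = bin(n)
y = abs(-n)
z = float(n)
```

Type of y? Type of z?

abs() of int returns int; float() returns float

int, float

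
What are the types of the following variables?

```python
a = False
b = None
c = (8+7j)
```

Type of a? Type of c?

a is assigned the constant False, which has type bool; c is assigned (8+7j), an int plus an imaginary literal (j suffix), which evaluates to complex

bool, complex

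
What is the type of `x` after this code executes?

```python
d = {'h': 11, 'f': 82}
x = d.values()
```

.values() returns dict_values view

dict_values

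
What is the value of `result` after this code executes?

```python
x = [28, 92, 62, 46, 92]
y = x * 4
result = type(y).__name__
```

x is list; y is list; result = 'list'

'list'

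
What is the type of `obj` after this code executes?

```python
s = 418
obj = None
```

None has type NoneType

NoneType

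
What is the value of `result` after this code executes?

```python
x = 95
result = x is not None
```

x = 95; result = True

True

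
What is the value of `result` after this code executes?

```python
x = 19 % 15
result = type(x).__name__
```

x is int; result = 'int'

'int'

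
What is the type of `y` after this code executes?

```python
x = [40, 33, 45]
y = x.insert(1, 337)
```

list.insert() returns None

NoneType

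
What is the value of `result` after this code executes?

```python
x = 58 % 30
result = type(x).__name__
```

x is int; result = 'int'

'int'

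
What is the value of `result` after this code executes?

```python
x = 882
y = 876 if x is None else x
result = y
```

x = 882; y = 882; result = 882

882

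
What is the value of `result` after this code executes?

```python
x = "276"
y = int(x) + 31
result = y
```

x = '276'; y = 307; result = 307

307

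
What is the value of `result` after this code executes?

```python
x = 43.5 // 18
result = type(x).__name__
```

x is float; result = 'float'

'float'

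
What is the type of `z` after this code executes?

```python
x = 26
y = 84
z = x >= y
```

Comparison returns bool

bool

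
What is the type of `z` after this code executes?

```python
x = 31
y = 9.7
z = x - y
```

int - float = float

float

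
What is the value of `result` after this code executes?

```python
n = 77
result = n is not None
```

n = 77; result = True

True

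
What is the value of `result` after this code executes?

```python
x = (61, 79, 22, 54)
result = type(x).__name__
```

x is tuple; result = 'tuple'

'tuple'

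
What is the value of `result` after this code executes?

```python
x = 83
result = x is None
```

x = 83; result = False

False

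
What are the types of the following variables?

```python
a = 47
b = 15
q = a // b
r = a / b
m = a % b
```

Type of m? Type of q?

% of ints returns int; // returns int

int, int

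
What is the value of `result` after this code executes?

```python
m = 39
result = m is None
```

m = 39; result = False

False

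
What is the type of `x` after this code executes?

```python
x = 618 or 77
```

'or' returns first truthy value (int)

int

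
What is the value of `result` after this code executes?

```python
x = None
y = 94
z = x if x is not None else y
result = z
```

x = None; y = 94; z = 94; result = 94

94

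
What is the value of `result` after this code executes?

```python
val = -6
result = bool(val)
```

val = -6; result = True

True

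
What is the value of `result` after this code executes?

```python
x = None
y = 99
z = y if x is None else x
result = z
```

x = None; y = 99; z = 99; result = 99

99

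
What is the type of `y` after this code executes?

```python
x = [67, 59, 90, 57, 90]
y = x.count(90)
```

list.count() returns int

int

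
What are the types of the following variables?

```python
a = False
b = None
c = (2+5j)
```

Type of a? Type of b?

a is assigned the constant False, which has type bool; b is assigned None, whose type is NoneType

bool, NoneType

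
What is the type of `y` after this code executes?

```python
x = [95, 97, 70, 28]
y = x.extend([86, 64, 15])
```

list.extend() returns None

NoneType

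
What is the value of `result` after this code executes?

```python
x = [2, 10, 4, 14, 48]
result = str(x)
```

x = [2, 10, 4, 14, 48]; result = '[2, 10, 4, 14, 48]'

'[2, 10, 4, 14, 48]'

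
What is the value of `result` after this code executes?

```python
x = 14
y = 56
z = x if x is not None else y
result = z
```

x = 14; y = 56; z = 14; result = 14

14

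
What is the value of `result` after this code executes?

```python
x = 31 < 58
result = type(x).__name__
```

x is bool; result = 'bool'

'bool'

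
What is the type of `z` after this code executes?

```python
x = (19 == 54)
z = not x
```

'not' returns bool

bool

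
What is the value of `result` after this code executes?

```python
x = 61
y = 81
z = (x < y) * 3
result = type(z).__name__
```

x is int; y is int; z is int; result = 'int'

'int'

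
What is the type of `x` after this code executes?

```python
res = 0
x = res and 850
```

'and' returns first falsy value (0 is int)

int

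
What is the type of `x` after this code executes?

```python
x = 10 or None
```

'or' returns first truthy value

int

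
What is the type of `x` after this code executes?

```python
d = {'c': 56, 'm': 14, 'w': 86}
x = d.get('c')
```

dict.get() returns value type when found

int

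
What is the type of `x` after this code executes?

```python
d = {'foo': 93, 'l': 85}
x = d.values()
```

.values() returns dict_values view

dict_values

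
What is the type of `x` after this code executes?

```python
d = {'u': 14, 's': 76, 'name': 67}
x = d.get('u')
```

dict.get() returns value type when found

int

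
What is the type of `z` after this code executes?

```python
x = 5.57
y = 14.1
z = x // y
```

float // float = float

float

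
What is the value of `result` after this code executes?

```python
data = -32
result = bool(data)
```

data = -32; result = True

True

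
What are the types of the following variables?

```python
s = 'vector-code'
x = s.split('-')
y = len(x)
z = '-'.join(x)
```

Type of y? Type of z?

len() returns int; str.join() returns str

int, str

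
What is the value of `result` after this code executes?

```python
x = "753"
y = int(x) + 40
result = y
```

x = '753'; y = 793; result = 793

793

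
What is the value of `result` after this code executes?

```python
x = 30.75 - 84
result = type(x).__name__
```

x is float; result = 'float'

'float'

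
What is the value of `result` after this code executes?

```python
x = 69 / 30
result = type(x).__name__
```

x is float; result = 'float'

'float'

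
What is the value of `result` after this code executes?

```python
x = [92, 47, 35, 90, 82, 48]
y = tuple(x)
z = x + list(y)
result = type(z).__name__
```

x is list; y is tuple; z is list; result = 'list'

'list'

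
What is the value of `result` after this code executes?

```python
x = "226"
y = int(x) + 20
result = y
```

x = '226'; y = 246; result = 246

246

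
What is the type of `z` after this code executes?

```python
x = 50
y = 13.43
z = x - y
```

int - float = float

float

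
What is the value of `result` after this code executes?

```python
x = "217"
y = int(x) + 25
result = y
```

x = '217'; y = 242; result = 242

242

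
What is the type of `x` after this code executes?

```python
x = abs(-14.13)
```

abs() of float returns float

float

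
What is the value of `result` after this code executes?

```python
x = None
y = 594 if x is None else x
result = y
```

x = None; y = 594; result = 594

594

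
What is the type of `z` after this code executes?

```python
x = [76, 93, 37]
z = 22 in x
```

'in' operator returns bool

bool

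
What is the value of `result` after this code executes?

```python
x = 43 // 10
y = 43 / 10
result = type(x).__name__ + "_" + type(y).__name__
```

x is int; y is float; result = 'int_float'

'int_float'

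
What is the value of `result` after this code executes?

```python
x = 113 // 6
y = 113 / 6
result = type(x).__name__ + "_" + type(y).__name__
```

x is int; y is float; result = 'int_float'

'int_float'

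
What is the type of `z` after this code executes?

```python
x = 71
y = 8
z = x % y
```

int % int = int

int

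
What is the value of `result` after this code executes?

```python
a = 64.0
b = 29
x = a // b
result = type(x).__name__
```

a is float; b is int; x is float; result = 'float'

'float'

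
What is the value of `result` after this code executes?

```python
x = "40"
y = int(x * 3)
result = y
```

x = '40'; y = 404040; result = 404040

404040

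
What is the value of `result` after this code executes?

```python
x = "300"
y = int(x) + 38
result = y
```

x = '300'; y = 338; result = 338

338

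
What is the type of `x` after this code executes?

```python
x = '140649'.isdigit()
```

str.isdigit() returns bool

bool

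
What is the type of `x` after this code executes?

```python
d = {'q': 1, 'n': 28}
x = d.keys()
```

.keys() returns dict_keys view

dict_keys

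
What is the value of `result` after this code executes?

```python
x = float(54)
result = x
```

x = 54.0; result = 54.0

54.0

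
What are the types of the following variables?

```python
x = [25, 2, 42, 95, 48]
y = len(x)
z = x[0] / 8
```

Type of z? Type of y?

int / int = float; len() returns int

float, int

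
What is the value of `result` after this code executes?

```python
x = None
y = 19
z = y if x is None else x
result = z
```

x = None; y = 19; z = 19; result = 19

19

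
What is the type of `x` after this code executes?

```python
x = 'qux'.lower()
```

str.lower() returns str

str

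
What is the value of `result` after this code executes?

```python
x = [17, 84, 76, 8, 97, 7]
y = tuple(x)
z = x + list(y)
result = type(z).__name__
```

x is list; y is tuple; z is list; result = 'list'

'list'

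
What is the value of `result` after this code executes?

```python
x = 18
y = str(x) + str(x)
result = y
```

x = 18; y = '1818'; result = '1818'

'1818'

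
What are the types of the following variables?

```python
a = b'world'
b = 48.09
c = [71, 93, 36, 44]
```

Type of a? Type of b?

a is assigned a bytes literal (b'...' prefix); b is assigned a number with a decimal point, so it is a float

bytes, float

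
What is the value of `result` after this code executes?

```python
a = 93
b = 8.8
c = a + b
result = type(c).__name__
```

a is int; b is float; c is float; result = 'float'

'float'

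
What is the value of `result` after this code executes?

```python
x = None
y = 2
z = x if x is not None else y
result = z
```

x = None; y = 2; z = 2; result = 2

2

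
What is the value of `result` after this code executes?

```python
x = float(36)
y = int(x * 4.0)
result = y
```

x = 36.0; y = 144; result = 144

144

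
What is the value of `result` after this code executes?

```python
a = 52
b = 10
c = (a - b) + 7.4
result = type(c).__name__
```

a is int; b is int; c is float; result = 'float'

'float'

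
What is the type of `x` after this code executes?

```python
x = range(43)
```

range() returns a range object

range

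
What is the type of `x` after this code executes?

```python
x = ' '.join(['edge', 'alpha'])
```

str.join() returns str

str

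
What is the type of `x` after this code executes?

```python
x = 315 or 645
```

'or' returns first truthy value (int)

int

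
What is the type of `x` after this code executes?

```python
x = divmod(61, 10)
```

divmod() returns tuple of (quotient, remainder)

tuple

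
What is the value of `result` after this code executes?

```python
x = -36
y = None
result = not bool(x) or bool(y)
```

x = -36; y = None; result = False

False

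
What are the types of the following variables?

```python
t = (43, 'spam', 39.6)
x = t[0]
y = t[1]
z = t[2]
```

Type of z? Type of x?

tuple[2] is float; tuple[0] is int

float, int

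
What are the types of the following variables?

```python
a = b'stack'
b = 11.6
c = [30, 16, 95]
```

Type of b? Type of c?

b is assigned a number with a decimal point, so it is a float; c is assigned a list literal (square brackets)

float, list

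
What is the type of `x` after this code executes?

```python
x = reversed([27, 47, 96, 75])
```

reversed() on a list returns list_reverseiterator

list_reverseiterator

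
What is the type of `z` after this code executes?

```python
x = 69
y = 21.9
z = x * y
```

int * float = float

float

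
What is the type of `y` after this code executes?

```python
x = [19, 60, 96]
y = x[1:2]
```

Slicing a list returns a list

list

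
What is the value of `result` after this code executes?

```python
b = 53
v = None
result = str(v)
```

b = 53; v = None; result = 'None'

'None'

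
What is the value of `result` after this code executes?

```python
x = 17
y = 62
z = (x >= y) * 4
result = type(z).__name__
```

x is int; y is int; z is int; result = 'int'

'int'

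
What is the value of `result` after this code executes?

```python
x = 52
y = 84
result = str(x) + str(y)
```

x = 52; y = 84; result = '5284'

'5284'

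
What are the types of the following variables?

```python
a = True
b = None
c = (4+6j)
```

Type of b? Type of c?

b is assigned None, whose type is NoneType; c is assigned (4+6j), an int plus an imaginary literal (j suffix), which evaluates to complex

NoneType, complex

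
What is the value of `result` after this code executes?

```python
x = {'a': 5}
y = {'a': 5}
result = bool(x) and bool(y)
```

x = {'a': 5}; y = {'a': 5}; result = True

True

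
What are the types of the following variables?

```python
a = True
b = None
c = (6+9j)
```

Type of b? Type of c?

b is assigned None, whose type is NoneType; c is assigned (6+9j), an int plus an imaginary literal (j suffix), which evaluates to complex

NoneType, complex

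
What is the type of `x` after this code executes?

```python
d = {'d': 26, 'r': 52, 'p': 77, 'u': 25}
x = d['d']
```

Accessing dict[str, int] with str key returns int

int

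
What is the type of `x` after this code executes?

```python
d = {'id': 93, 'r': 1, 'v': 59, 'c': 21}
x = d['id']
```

Accessing dict[str, int] with str key returns int

int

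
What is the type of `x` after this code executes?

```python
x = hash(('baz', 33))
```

hash() returns int

int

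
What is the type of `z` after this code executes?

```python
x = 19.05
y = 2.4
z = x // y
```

float // float = float

float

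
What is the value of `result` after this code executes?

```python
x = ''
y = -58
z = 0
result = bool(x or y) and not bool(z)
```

x = ''; y = -58; z = 0; result = True

True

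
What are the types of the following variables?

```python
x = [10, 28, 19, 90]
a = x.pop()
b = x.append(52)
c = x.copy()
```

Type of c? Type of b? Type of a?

copy() returns list; append() returns None; pop() returns element

list, NoneType, int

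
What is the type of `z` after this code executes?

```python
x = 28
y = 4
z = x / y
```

int / int = float

float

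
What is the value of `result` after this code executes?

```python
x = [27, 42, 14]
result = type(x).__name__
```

x is list; result = 'list'

'list'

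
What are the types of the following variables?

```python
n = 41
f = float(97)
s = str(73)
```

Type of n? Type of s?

n is assigned a bare integer (no decimal point), so it is an int; s is assigned the result of calling str(), which returns a str

int, str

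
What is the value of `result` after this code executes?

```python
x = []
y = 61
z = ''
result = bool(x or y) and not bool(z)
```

x = []; y = 61; z = ''; result = True

True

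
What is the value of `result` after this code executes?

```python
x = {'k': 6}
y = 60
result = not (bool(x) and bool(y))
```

x = {'k': 6}; y = 60; result = False

False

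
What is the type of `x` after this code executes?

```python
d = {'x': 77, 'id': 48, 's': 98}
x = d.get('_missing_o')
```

dict.get() returns None when key not found

NoneType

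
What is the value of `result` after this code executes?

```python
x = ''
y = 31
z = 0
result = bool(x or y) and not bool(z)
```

x = ''; y = 31; z = 0; result = True

True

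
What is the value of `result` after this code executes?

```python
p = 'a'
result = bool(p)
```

p = 'a'; result = True

True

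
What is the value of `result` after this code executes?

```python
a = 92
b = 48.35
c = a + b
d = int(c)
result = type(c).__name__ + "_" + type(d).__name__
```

a is int; b is float; c is float; d is int; result = 'float_int'

'float_int'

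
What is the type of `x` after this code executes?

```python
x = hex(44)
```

hex() returns str representation

str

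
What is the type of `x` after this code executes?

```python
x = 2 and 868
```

'and' with truthy values returns last operand (int)

int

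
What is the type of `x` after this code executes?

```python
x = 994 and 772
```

'and' with truthy values returns last operand (int)

int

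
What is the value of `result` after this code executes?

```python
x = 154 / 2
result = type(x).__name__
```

x is float; result = 'float'

'float'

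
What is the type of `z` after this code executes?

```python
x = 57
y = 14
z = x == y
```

Equality comparison returns bool

bool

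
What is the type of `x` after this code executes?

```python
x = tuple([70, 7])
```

tuple() constructor returns tuple

tuple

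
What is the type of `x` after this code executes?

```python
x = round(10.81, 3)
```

round() with decimal places returns float

float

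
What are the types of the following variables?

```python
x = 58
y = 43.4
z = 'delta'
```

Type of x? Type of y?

x is assigned a bare integer (no decimal point), so it is an int; y is assigned a number with a decimal point, so it is a float

int, float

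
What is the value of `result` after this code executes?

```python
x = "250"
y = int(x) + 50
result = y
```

x = '250'; y = 300; result = 300

300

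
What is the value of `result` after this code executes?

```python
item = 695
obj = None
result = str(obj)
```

item = 695; obj = None; result = 'None'

'None'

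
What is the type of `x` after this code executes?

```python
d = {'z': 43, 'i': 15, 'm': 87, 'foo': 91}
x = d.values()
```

.values() returns dict_values view

dict_values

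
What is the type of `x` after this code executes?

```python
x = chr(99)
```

chr() returns str (single char)

str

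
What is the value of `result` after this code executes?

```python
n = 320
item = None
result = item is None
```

n = 320; item = None; result = True

True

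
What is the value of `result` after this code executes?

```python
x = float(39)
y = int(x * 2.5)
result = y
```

x = 39.0; y = 97; result = 97

97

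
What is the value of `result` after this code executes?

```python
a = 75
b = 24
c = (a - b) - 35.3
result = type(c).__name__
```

a is int; b is int; c is float; result = 'float'

'float'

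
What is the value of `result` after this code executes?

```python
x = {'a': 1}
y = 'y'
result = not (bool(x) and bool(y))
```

x = {'a': 1}; y = 'y'; result = False

False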